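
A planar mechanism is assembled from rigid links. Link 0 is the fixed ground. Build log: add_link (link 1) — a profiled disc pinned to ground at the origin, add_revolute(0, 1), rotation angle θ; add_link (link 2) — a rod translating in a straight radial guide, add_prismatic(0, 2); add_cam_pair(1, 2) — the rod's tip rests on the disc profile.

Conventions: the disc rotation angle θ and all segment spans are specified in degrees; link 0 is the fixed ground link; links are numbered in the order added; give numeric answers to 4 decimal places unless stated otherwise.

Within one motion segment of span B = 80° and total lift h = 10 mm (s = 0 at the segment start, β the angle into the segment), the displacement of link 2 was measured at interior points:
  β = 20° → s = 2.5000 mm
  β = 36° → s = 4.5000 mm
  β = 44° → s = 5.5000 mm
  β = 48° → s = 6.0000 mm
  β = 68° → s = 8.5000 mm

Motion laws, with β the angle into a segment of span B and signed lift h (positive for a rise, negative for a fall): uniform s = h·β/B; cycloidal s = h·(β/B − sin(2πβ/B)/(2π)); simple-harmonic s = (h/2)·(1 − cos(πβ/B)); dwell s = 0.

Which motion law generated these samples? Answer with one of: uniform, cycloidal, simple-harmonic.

candidates at β/B = r: uniform s = h·r (linear in β); cycloidal s = h·(r − sin(2πr)/(2π)); simple-harmonic s = (h/2)(1 − cos(πr))
β=20°: printed 2.5000 | uniform 2.5000, cycloidal 0.9085, simple-harmonic 1.4645
β=36°: printed 4.5000 | uniform 4.5000, cycloidal 4.0082, simple-harmonic 4.2178
β=44°: printed 5.5000 | uniform 5.5000, cycloidal 5.9918, simple-harmonic 5.7822
β=48°: printed 6.0000 | uniform 6.0000, cycloidal 6.9355, simple-harmonic 6.5451
β=68°: printed 8.5000 | uniform 8.5000, cycloidal 9.7876, simple-harmonic 9.4550
only one law matches every sample → uniform

uniform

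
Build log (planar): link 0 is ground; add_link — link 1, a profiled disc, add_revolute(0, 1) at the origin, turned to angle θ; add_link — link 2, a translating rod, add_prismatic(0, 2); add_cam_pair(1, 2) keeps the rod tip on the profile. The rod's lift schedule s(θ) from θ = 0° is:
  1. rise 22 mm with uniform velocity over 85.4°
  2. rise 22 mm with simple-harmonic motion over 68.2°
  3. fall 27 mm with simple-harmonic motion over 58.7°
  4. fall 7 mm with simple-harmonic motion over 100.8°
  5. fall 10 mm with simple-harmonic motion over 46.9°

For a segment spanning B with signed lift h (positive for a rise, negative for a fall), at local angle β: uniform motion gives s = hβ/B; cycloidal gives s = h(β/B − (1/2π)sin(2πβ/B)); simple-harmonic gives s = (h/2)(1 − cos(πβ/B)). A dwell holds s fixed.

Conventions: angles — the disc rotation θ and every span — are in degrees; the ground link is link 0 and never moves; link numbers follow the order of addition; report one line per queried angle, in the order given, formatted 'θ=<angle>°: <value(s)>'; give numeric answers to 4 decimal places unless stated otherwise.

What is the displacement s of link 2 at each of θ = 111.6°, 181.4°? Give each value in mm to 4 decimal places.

seg 1 [0°–85.4°] uniform, h=22: full span → s += 22 → s = 22.0000
seg 2 [85.4°–153.6°] simple-harmonic, h=22: θ=111.6° here. β=26.2, B=68.2. 22/2·(1 − cos(π·0.3842)) = 7.0848 → s = 29.0848
seg 2 [85.4°–153.6°] simple-harmonic, h=22: full span → s += 22 → s = 44.0000
seg 3 [153.6°–212.3°] simple-harmonic, h=-27: θ=181.4° here. β=27.8, B=58.7. -27/2·(1 − cos(π·0.4736)) = -12.3814 → s = 31.6186

θ=111.6°: 29.0848
θ=181.4°: 31.6186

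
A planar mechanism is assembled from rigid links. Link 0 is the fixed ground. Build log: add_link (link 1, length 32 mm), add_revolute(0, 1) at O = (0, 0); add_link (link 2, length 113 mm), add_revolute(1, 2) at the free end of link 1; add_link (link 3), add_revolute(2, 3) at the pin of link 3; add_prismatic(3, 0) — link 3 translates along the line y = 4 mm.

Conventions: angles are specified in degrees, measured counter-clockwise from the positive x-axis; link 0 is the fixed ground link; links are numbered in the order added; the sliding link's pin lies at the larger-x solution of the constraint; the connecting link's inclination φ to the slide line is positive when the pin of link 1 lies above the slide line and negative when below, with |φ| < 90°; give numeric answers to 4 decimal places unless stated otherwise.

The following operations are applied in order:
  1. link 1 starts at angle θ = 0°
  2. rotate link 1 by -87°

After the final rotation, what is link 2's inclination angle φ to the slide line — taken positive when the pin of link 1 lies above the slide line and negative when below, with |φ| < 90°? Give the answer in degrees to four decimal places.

geometry: r = 32 mm, L = 113 mm, e = 4 mm; θ starts at 0°
rotate link 1 by -87°: θ ← 0° -87° = -87°
h = r sin θ − e = -31.956145 − 4 = -35.956145
sin φ = h / L = -35.956145 / 113 = -0.31819597
φ = arcsin(-0.31819597) = -18.553860°

-18.5539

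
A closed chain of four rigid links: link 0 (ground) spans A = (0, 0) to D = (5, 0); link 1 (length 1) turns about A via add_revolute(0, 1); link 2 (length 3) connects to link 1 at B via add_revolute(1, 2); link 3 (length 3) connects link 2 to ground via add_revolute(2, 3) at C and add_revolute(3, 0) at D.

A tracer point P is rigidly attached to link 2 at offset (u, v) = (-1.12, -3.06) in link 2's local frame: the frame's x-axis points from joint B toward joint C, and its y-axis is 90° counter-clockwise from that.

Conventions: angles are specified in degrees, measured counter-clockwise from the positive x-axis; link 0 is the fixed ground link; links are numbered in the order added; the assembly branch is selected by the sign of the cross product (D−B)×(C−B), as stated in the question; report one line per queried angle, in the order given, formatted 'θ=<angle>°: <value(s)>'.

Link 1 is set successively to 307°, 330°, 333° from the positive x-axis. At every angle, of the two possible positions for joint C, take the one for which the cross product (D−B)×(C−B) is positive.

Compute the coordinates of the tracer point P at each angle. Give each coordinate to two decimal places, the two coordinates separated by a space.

A=(0,0), D=(5.00,0)
θ=307°: B = A + 1.00·(cos307°, sin307°) = (0.6018, -0.7986)
θ=307°: |BD| = 4.4701
θ=307°: circle(B,3.00) ∩ circle(D,3.00): a=2.2351, h=2.0011
θ=307°:   candidates: C₊=(2.4434,1.5696) cross=8.945; C₋=(3.1584,-2.3683) cross=-8.945
θ=307°:   branch + wants cross > 0 → take C=(2.4434,1.5696) (cross=8.945)
θ=307°: ex = (C−B)/|BC| = (0.6139,0.7894); ey = (-0.7894,0.6139)
θ=307°: P = B + -1.12·ex + -3.06·ey = (2.3299,-3.5612)
θ=330°: B = A + 1.00·(cos330°, sin330°) = (0.8660, -0.5000)
θ=330°: |BD| = 4.1641
θ=330°: circle(B,3.00) ∩ circle(D,3.00): a=2.0821, h=2.1599
θ=330°:   candidates: C₊=(2.6737,1.8942) cross=8.994; C₋=(3.1924,-2.3942) cross=-8.994
θ=330°:   branch + wants cross > 0 → take C=(2.6737,1.8942) (cross=8.994)
θ=330°: ex = (C−B)/|BC| = (0.6025,0.7981); ey = (-0.7981,0.6025)
θ=330°: P = B + -1.12·ex + -3.06·ey = (2.6333,-3.2376)
θ=333°: B = A + 1.00·(cos333°, sin333°) = (0.8910, -0.4540)
θ=333°: |BD| = 4.1340
θ=333°: circle(B,3.00) ∩ circle(D,3.00): a=2.0670, h=2.1743
θ=333°:   candidates: C₊=(2.7067,1.9341) cross=8.988; C₋=(3.1843,-2.3881) cross=-8.988
θ=333°:   branch + wants cross > 0 → take C=(2.7067,1.9341) (cross=8.988)
θ=333°: ex = (C−B)/|BC| = (0.6052,0.7960); ey = (-0.7960,0.6052)
θ=333°: P = B + -1.12·ex + -3.06·ey = (2.6490,-3.1976)

θ=307°: 2.33 -3.56
θ=330°: 2.63 -3.24
θ=333°: 2.65 -3.20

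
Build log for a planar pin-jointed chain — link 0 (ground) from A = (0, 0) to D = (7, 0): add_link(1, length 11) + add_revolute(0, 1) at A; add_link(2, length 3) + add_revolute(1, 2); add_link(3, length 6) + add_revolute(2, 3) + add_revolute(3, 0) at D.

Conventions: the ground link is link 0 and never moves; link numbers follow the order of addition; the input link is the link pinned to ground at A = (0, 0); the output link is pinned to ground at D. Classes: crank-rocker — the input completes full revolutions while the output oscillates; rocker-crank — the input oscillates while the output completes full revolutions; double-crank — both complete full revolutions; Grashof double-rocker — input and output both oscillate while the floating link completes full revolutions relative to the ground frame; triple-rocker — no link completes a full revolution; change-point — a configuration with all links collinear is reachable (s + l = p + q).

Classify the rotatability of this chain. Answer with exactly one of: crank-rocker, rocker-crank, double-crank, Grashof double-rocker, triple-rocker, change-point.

lengths: ground=7, input=11, coupler=3, output=6
sorted: s=3 (shortest), l=11 (longest), p+q=13
s + l = 14 vs p + q = 13
s + l > p + q → non-Grashof → no link fully rotates → triple-rocker

triple-rocker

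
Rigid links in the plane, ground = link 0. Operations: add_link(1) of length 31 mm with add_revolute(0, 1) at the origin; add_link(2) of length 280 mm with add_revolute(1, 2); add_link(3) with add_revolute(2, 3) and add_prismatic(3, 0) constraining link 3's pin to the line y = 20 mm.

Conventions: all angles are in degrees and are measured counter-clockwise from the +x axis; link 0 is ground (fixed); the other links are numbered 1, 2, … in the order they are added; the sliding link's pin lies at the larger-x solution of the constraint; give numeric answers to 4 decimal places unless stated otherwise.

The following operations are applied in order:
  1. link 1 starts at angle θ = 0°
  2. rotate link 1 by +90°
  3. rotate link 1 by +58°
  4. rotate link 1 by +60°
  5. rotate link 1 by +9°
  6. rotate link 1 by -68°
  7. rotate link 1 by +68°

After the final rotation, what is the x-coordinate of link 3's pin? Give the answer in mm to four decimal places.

geometry: r = 31 mm, L = 280 mm, e = 20 mm; θ starts at 0°
rotate link 1 by +90°: θ ← 0° +90° = 90°
rotate link 1 by +58°: θ ← 90° +58° = 148°
rotate link 1 by +60°: θ ← 148° +60° = 208°
rotate link 1 by +9°: θ ← 208° +9° = 217°
rotate link 1 by -68°: θ ← 217° -68° = 149°
rotate link 1 by +68°: θ ← 149° +68° = 217°
crank pin P = (r cos θ, r sin θ) = (-24.757701, -18.656266)
h = r sin θ − e = -18.656266 − 20 = -38.656266
x = r cos θ + √(L² − h²) = -24.757701 + 277.318757 = 252.561056

252.5611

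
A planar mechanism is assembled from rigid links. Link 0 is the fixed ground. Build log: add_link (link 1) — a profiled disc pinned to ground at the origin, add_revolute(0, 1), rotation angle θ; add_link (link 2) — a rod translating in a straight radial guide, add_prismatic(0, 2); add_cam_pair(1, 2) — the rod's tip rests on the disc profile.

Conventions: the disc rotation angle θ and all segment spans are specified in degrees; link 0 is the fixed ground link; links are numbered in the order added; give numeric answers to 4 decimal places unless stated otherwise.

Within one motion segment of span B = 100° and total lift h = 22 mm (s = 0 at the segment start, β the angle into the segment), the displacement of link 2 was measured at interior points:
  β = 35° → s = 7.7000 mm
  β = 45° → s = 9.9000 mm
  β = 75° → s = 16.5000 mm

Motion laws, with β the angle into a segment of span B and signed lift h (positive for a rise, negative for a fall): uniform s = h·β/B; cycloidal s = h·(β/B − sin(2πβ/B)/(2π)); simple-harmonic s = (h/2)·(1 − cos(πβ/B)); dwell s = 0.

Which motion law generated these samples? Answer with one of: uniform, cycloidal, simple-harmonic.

candidates at β/B = r: uniform s = h·r (linear in β); cycloidal s = h·(r − sin(2πr)/(2π)); simple-harmonic s = (h/2)(1 − cos(πr))
β=35°: printed 7.7000 | uniform 7.7000, cycloidal 4.8673, simple-harmonic 6.0061
β=45°: printed 9.9000 | uniform 9.9000, cycloidal 8.8180, simple-harmonic 9.2792
β=75°: printed 16.5000 | uniform 16.5000, cycloidal 20.0014, simple-harmonic 18.7782
only one law matches every sample → uniform

uniform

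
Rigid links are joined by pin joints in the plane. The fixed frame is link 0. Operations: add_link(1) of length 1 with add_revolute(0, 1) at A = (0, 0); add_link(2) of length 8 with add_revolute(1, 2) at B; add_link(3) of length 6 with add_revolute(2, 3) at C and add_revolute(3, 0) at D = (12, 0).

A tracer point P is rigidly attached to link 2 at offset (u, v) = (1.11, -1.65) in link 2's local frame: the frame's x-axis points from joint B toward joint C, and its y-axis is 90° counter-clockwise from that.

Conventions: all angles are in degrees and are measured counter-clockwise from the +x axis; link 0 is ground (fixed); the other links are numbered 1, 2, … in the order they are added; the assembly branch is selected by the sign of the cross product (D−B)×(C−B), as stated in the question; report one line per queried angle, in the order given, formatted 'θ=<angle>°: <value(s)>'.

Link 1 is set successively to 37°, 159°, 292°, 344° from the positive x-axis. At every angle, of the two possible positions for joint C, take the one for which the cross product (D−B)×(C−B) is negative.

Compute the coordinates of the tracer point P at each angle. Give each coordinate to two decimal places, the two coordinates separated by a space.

A=(0,0), D=(12.00,0)
θ=37°: B = A + 1.00·(cos37°, sin37°) = (0.7986, 0.6018)
θ=37°: |BD| = 11.2175
θ=37°: circle(B,8.00) ∩ circle(D,6.00): a=6.8568, h=4.1212
θ=37°:   candidates: C₊=(7.8667,4.3492) cross=46.230; C₋=(7.4245,-3.8813) cross=-46.230
θ=37°:   branch - wants cross < 0 → take C=(7.4245,-3.8813) (cross=-46.230)
θ=37°: ex = (C−B)/|BC| = (0.8282,-0.5604); ey = (0.5604,0.8282)
θ=37°: P = B + 1.11·ex + -1.65·ey = (0.7933,-1.3868)
θ=159°: B = A + 1.00·(cos159°, sin159°) = (-0.9336, 0.3584)
θ=159°: |BD| = 12.9385
θ=159°: circle(B,8.00) ∩ circle(D,6.00): a=7.5513, h=2.6415
θ=159°:   candidates: C₊=(6.6880,2.7897) cross=34.178; C₋=(6.5417,-2.4913) cross=-34.178
θ=159°:   branch - wants cross < 0 → take C=(6.5417,-2.4913) (cross=-34.178)
θ=159°: ex = (C−B)/|BC| = (0.9344,-0.3562); ey = (0.3562,0.9344)
θ=159°: P = B + 1.11·ex + -1.65·ey = (-0.4841,-1.5788)
θ=292°: B = A + 1.00·(cos292°, sin292°) = (0.3746, -0.9272)
θ=292°: |BD| = 11.6623
θ=292°: circle(B,8.00) ∩ circle(D,6.00): a=7.0316, h=3.8153
θ=292°:   candidates: C₊=(7.0806,3.4351) cross=44.495; C₋=(7.6873,-4.1714) cross=-44.495
θ=292°:   branch - wants cross < 0 → take C=(7.6873,-4.1714) (cross=-44.495)
θ=292°: ex = (C−B)/|BC| = (0.9141,-0.4055); ey = (0.4055,0.9141)
θ=292°: P = B + 1.11·ex + -1.65·ey = (0.7201,-2.8856)
θ=344°: B = A + 1.00·(cos344°, sin344°) = (0.9613, -0.2756)
θ=344°: |BD| = 11.0422
θ=344°: circle(B,8.00) ∩ circle(D,6.00): a=6.7890, h=4.2320
θ=344°:   candidates: C₊=(7.6425,4.1245) cross=46.731; C₋=(7.8537,-4.3369) cross=-46.731
θ=344°:   branch - wants cross < 0 → take C=(7.8537,-4.3369) (cross=-46.731)
θ=344°: ex = (C−B)/|BC| = (0.8616,-0.5077); ey = (0.5077,0.8616)
θ=344°: P = B + 1.11·ex + -1.65·ey = (1.0800,-2.2607)

θ=37°: 0.79 -1.39
θ=159°: -0.48 -1.58
θ=292°: 0.72 -2.89
θ=344°: 1.08 -2.26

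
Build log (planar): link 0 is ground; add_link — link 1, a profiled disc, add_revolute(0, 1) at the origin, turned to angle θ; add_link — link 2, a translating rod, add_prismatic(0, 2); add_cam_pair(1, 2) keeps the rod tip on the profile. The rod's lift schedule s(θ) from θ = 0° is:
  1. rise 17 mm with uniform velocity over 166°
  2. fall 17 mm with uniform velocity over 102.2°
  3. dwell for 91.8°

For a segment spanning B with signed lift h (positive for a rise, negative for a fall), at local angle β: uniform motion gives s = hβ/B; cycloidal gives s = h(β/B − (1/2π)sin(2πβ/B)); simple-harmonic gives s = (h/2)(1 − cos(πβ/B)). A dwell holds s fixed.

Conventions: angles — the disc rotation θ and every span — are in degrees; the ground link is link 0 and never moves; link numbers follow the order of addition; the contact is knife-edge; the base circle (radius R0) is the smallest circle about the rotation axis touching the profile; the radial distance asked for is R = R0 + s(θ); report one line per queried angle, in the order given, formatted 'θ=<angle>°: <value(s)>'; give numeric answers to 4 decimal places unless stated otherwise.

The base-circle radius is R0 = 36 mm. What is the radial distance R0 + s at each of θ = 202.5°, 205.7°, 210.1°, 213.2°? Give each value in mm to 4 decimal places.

seg 1 [0°–166°] uniform, h=17: full span → s += 17 → s = 17.0000
seg 2 [166°–268.2°] uniform, h=-17: θ=202.5° here. β=36.5, B=102.2. -17·36.5/102.2 = -6.0714 → s = 10.9286
seg 2 [166°–268.2°] uniform, h=-17: θ=205.7° here. β=39.7, B=102.2. -17·39.7/102.2 = -6.6037 → s = 10.3963
seg 2 [166°–268.2°] uniform, h=-17: θ=210.1° here. β=44.1, B=102.2. -17·44.1/102.2 = -7.3356 → s = 9.6644
seg 2 [166°–268.2°] uniform, h=-17: θ=213.2° here. β=47.2, B=102.2. -17·47.2/102.2 = -7.8513 → s = 9.1487
θ=202.5°: R = R0 + s = 36 + 10.9286 = 46.9286
θ=205.7°: R = R0 + s = 36 + 10.3963 = 46.3963
θ=210.1°: R = R0 + s = 36 + 9.6644 = 45.6644
θ=213.2°: R = R0 + s = 36 + 9.1487 = 45.1487

θ=202.5°: 46.9286
θ=205.7°: 46.3963
θ=210.1°: 45.6644
θ=213.2°: 45.1487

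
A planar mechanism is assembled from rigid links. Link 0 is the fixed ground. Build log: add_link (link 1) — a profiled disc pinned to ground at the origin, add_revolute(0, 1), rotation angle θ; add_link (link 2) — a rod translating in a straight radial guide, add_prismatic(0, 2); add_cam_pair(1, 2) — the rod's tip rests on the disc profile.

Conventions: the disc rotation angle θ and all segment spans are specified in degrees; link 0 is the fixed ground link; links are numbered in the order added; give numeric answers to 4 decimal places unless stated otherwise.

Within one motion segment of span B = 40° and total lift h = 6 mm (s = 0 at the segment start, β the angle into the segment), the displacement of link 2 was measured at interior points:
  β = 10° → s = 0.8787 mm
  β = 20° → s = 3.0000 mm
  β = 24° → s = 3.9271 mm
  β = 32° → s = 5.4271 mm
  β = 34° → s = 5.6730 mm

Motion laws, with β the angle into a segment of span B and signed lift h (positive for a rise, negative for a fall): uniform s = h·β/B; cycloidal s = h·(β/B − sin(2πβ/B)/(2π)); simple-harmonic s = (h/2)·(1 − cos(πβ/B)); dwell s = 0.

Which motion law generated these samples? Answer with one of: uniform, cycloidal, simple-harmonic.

candidates at β/B = r: uniform s = h·r (linear in β); cycloidal s = h·(r − sin(2πr)/(2π)); simple-harmonic s = (h/2)(1 − cos(πr))
β=10°: printed 0.8787 | uniform 1.5000, cycloidal 0.5451, simple-harmonic 0.8787
β=20°: printed 3.0000 | uniform 3.0000, cycloidal 3.0000, simple-harmonic 3.0000
β=24°: printed 3.9271 | uniform 3.6000, cycloidal 4.1613, simple-harmonic 3.9271
β=32°: printed 5.4271 | uniform 4.8000, cycloidal 5.7082, simple-harmonic 5.4271
β=34°: printed 5.6730 | uniform 5.1000, cycloidal 5.8726, simple-harmonic 5.6730
only one law matches every sample → simple-harmonic

simple-harmonic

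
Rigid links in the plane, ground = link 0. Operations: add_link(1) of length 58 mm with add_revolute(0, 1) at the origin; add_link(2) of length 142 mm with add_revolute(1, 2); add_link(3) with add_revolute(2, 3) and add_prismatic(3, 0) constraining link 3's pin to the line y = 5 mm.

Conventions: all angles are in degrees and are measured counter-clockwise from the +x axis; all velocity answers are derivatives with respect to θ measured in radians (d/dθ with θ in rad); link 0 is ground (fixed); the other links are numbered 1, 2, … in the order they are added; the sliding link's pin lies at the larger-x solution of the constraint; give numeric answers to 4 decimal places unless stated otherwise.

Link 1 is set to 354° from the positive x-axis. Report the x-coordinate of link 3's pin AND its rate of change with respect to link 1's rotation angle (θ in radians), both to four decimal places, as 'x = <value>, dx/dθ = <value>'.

geometry: r = 58 mm, L = 142 mm, e = 5 mm
crank pin P = (r cos θ, r sin θ) = (57.682270, -6.062651)
h = r sin θ − e = -6.062651 − 5 = -11.062651
x = r cos θ + √(L² − h²) = 57.682270 + 141.568421 = 199.250691
dx/dθ = −r sin θ − h·r cos θ/√(L² − h²) (θ in radians; h = -11.062651) = 10.570145

x = 199.2507, dx/dθ = 10.5701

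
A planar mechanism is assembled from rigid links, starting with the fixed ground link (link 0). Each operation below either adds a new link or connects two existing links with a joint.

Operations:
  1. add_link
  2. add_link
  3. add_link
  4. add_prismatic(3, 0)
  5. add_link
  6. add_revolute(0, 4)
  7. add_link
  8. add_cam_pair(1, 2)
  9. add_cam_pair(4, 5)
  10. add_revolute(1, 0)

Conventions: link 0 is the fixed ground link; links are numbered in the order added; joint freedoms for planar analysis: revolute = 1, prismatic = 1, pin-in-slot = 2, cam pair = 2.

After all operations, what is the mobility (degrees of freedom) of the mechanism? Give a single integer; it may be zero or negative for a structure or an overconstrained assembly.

ground; <1,0,0>
#1 <2,0,0>
#2 <3,0,0>
#3 <4,0,0>
P:3↔0 J1 <4,1,0>
#4 <5,1,0>
R:0↔4 J1 <5,2,0>
#5 <6,2,0>
C:1↔2 J2 <6,2,1>
C:4↔5 J2 <6,2,2>
R:1↔0 J1 <6,3,2>
3×5 − 2×3 − 1×2 = 7

M = 7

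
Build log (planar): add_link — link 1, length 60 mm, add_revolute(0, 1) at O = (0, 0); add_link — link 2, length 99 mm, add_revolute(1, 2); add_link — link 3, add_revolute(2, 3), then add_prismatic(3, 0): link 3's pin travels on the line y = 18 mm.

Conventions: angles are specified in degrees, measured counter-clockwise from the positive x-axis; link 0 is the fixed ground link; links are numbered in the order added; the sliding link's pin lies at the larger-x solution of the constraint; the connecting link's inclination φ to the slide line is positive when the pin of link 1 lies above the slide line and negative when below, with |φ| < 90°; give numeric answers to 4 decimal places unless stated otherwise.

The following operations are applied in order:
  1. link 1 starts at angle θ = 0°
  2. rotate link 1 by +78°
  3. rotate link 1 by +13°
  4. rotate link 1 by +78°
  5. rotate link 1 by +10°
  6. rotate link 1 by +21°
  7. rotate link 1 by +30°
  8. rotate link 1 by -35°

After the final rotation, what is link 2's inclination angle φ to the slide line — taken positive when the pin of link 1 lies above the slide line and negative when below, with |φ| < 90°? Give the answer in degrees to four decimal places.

geometry: r = 60 mm, L = 99 mm, e = 18 mm; θ starts at 0°
rotate link 1 by +78°: θ ← 0° +78° = 78°
rotate link 1 by +13°: θ ← 78° +13° = 91°
rotate link 1 by +78°: θ ← 91° +78° = 169°
rotate link 1 by +10°: θ ← 169° +10° = 179°
rotate link 1 by +21°: θ ← 179° +21° = 200°
rotate link 1 by +30°: θ ← 200° +30° = 230°
rotate link 1 by -35°: θ ← 230° -35° = 195°
h = r sin θ − e = -15.529143 − 18 = -33.529143
sin φ = h / L = -33.529143 / 99 = -0.33867821
φ = arcsin(-0.33867821) = -19.796364°

-19.7964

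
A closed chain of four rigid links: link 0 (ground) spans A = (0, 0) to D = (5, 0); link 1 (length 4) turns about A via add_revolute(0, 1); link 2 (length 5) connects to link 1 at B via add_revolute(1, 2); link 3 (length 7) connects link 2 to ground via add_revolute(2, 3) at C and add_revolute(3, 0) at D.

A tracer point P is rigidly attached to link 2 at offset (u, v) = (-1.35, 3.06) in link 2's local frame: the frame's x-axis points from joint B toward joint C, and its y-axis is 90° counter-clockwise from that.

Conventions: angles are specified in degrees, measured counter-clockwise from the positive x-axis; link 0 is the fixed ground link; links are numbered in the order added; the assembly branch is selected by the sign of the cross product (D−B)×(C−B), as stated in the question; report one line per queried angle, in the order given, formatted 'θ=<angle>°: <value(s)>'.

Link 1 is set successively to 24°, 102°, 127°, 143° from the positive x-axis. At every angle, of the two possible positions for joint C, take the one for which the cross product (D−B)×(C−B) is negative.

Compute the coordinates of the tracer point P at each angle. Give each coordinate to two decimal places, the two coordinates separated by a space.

A=(0,0), D=(5.00,0)
θ=24°: B = A + 4.00·(cos24°, sin24°) = (3.6542, 1.6269)
θ=24°: |BD| = 2.1114
θ=24°: circle(B,5.00) ∩ circle(D,7.00): a=-4.6276, h=1.8935
θ=24°:   candidates: C₊=(2.1636,6.3996) cross=3.998; C₋=(-0.7544,3.9858) cross=-3.998
θ=24°:   branch - wants cross < 0 → take C=(-0.7544,3.9858) (cross=-3.998)
θ=24°: ex = (C−B)/|BC| = (-0.8817,0.4718); ey = (-0.4718,-0.8817)
θ=24°: P = B + -1.35·ex + 3.06·ey = (3.4009,-1.7080)
θ=102°: B = A + 4.00·(cos102°, sin102°) = (-0.8316, 3.9126)
θ=102°: |BD| = 7.0226
θ=102°: circle(B,5.00) ∩ circle(D,7.00): a=1.8025, h=4.6638
θ=102°:   candidates: C₊=(3.2636,6.7812) cross=32.752; C₋=(-1.9332,-0.9646) cross=-32.752
θ=102°:   branch - wants cross < 0 → take C=(-1.9332,-0.9646) (cross=-32.752)
θ=102°: ex = (C−B)/|BC| = (-0.2203,-0.9754); ey = (0.9754,-0.2203)
θ=102°: P = B + -1.35·ex + 3.06·ey = (2.4506,4.5553)
θ=127°: B = A + 4.00·(cos127°, sin127°) = (-2.4073, 3.1945)
θ=127°: |BD| = 8.0668
θ=127°: circle(B,5.00) ∩ circle(D,7.00): a=2.5458, h=4.3034
θ=127°:   candidates: C₊=(1.6346,6.1379) cross=34.714; C₋=(-1.7738,-1.7652) cross=-34.714
θ=127°:   branch - wants cross < 0 → take C=(-1.7738,-1.7652) (cross=-34.714)
θ=127°: ex = (C−B)/|BC| = (0.1267,-0.9919); ey = (0.9919,0.1267)
θ=127°: P = B + -1.35·ex + 3.06·ey = (0.4570,4.9213)
θ=143°: B = A + 4.00·(cos143°, sin143°) = (-3.1945, 2.4073)
θ=143°: |BD| = 8.5408
θ=143°: circle(B,5.00) ∩ circle(D,7.00): a=2.8654, h=4.0975
θ=143°:   candidates: C₊=(0.7096,5.5310) cross=34.996; C₋=(-1.6002,-2.3317) cross=-34.996
θ=143°:   branch - wants cross < 0 → take C=(-1.6002,-2.3317) (cross=-34.996)
θ=143°: ex = (C−B)/|BC| = (0.3189,-0.9478); ey = (0.9478,0.3189)
θ=143°: P = B + -1.35·ex + 3.06·ey = (-0.7247,4.6625)

θ=24°: 3.40 -1.71
θ=102°: 2.45 4.56
θ=127°: 0.46 4.92
θ=143°: -0.72 4.66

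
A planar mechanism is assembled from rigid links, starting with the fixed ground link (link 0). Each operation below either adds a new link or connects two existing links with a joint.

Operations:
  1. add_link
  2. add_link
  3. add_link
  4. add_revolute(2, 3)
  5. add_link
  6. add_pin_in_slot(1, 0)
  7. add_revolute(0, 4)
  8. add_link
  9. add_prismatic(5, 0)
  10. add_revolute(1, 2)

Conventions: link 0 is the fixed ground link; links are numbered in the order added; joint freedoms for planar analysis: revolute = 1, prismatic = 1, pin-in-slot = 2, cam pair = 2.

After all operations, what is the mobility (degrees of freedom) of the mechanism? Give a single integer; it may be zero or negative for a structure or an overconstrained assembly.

L=1 J1=0 J2=0
add link → L=2 J1=0 J2=0
add link → L=3 J1=0 J2=0
add link → L=4 J1=0 J2=0
R@2,3 dof=1 J1 → L=4 J1=1 J2=0
add link → L=5 J1=1 J2=0
PS@1,0 dof=2 J2 → L=5 J1=1 J2=1
R@0,4 dof=1 J1 → L=5 J1=2 J2=1
add link → L=6 J1=2 J2=1
P@5,0 dof=1 J1 → L=6 J1=3 J2=1
R@1,2 dof=1 J1 → L=6 J1=4 J2=1
M=3(L−1)−2J1−J2=3·5−2·4−1=6

M = 6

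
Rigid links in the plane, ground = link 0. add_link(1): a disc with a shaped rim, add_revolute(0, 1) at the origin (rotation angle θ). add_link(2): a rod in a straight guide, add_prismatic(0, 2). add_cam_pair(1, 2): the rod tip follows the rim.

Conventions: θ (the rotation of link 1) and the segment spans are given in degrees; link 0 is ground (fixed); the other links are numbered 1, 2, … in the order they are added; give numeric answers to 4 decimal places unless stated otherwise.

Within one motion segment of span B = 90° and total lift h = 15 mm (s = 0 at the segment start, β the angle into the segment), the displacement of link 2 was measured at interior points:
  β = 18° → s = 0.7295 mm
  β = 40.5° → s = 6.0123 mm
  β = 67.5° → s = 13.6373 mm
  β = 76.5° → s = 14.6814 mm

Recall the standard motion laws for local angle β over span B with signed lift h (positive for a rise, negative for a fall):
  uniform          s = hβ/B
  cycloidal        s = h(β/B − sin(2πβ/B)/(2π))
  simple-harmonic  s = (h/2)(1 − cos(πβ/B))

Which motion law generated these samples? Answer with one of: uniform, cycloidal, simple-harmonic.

candidates at β/B = r: uniform s = h·r (linear in β); cycloidal s = h·(r − sin(2πr)/(2π)); simple-harmonic s = (h/2)(1 − cos(πr))
β=18°: printed 0.7295 | uniform 3.0000, cycloidal 0.7295, simple-harmonic 1.4324
β=40.5°: printed 6.0123 | uniform 6.7500, cycloidal 6.0123, simple-harmonic 6.3267
β=67.5°: printed 13.6373 | uniform 11.2500, cycloidal 13.6373, simple-harmonic 12.8033
β=76.5°: printed 14.6814 | uniform 12.7500, cycloidal 14.6814, simple-harmonic 14.1825
only one law matches every sample → cycloidal

cycloidal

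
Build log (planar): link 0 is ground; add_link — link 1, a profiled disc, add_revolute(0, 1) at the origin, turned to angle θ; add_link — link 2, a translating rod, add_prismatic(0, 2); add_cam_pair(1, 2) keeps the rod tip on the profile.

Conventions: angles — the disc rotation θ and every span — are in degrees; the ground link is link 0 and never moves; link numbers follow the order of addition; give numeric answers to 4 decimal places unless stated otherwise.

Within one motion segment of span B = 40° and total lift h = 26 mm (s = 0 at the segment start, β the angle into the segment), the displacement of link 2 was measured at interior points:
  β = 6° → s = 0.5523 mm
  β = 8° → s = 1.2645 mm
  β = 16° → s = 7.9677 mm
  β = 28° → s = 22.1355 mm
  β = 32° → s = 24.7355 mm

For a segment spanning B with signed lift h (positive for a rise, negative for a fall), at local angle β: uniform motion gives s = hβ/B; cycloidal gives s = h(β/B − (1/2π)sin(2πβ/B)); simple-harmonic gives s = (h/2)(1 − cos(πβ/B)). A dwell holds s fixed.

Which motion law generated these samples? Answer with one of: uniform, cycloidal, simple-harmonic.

candidates at β/B = r: uniform s = h·r (linear in β); cycloidal s = h·(r − sin(2πr)/(2π)); simple-harmonic s = (h/2)(1 − cos(πr))
β=6°: printed 0.5523 | uniform 3.9000, cycloidal 0.5523, simple-harmonic 1.4169
β=8°: printed 1.2645 | uniform 5.2000, cycloidal 1.2645, simple-harmonic 2.4828
β=16°: printed 7.9677 | uniform 10.4000, cycloidal 7.9677, simple-harmonic 8.9828
β=28°: printed 22.1355 | uniform 18.2000, cycloidal 22.1355, simple-harmonic 20.6412
β=32°: printed 24.7355 | uniform 20.8000, cycloidal 24.7355, simple-harmonic 23.5172
only one law matches every sample → cycloidal

cycloidal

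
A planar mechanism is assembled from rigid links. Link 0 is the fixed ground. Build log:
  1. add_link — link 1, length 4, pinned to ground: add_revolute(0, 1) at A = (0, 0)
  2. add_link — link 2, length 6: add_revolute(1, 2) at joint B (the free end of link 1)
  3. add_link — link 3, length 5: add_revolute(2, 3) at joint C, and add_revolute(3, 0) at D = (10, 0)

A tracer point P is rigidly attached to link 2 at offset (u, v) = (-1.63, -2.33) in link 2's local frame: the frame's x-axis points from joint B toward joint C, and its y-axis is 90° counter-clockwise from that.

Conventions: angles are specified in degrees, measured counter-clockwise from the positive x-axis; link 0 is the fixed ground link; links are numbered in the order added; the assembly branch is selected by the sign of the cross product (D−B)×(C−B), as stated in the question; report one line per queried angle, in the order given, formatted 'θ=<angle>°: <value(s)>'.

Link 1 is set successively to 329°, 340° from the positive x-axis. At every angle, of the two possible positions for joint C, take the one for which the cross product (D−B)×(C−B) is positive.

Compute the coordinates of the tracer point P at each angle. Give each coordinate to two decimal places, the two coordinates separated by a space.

A=(0,0), D=(10.00,0)
θ=329°: B = A + 4.00·(cos329°, sin329°) = (3.4287, -2.0602)
θ=329°: |BD| = 6.8867
θ=329°: circle(B,6.00) ∩ circle(D,5.00): a=4.2420, h=4.2433
θ=329°:   candidates: C₊=(6.2070,3.2578) cross=29.222; C₋=(8.7458,-4.8401) cross=-29.222
θ=329°:   branch + wants cross > 0 → take C=(6.2070,3.2578) (cross=29.222)
θ=329°: ex = (C−B)/|BC| = (0.4631,0.8863); ey = (-0.8863,0.4631)
θ=329°: P = B + -1.63·ex + -2.33·ey = (4.7390,-4.5838)
θ=340°: B = A + 4.00·(cos340°, sin340°) = (3.7588, -1.3681)
θ=340°: |BD| = 6.3894
θ=340°: circle(B,6.00) ∩ circle(D,5.00): a=4.0555, h=4.4219
θ=340°:   candidates: C₊=(6.7734,3.8196) cross=28.253; C₋=(8.6670,-4.8190) cross=-28.253
θ=340°:   branch + wants cross > 0 → take C=(6.7734,3.8196) (cross=28.253)
θ=340°: ex = (C−B)/|BC| = (0.5024,0.8646); ey = (-0.8646,0.5024)
θ=340°: P = B + -1.63·ex + -2.33·ey = (4.9543,-3.9481)

θ=329°: 4.74 -4.58
θ=340°: 4.95 -3.95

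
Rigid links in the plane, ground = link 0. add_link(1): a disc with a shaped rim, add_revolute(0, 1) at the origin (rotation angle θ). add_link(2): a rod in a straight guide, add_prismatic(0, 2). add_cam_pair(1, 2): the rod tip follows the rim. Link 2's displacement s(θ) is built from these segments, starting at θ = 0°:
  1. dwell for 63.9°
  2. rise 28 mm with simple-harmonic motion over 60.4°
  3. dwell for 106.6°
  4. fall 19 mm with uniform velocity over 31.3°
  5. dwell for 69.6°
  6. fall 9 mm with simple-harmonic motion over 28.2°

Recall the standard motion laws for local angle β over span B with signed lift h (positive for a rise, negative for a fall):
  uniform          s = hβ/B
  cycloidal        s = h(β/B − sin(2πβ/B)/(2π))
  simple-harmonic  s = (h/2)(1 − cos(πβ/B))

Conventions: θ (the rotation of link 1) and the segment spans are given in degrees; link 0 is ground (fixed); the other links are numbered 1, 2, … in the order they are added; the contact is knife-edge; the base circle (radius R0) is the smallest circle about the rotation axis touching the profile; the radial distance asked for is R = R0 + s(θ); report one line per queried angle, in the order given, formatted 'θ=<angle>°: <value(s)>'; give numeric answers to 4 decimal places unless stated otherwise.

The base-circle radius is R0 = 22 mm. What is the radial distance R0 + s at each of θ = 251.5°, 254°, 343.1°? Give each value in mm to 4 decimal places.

segment 1 (0° to 63.9°, dwell): s unchanged at 0.0000
segment 2 (63.9° to 124.3°, simple-harmonic, h = 28) is passed completely: s = 0.0000 + (28) = 28.0000
segment 3 (124.3° to 230.9°, dwell): s unchanged at 28.0000
θ = 251.5° falls in segment 4 (230.9° to 262.2°, uniform, h = -19): β = 251.5 − 230.9 = 20.6°, B = 31.3°; Δs = -19·20.6/31.3 = -12.5048; s = 28.0000 − 12.5048 = 15.4952
θ = 254° falls in segment 4 (230.9° to 262.2°, uniform, h = -19): β = 254 − 230.9 = 23.1°, B = 31.3°; Δs = -19·23.1/31.3 = -14.0224; s = 28.0000 − 14.0224 = 13.9776
segment 4 (230.9° to 262.2°, uniform, h = -19) is passed completely: s = 28.0000 + (-19) = 9.0000
segment 5 (262.2° to 331.8°, dwell): s unchanged at 9.0000
θ = 343.1° falls in segment 6 (331.8° to 360°, simple-harmonic, h = -9): β = 343.1 − 331.8 = 11.3°, B = 28.2°; Δs = -9/2·(1 − cos(π·0.4007)) = -3.1190; s = 9.0000 − 3.1190 = 5.8810
θ=251.5°: R = R0 + s = 22 + 15.4952 = 37.4952
θ=254°: R = R0 + s = 22 + 13.9776 = 35.9776
θ=343.1°: R = R0 + s = 22 + 5.8810 = 27.8810

θ=251.5°: 37.4952
θ=254°: 35.9776
θ=343.1°: 27.8810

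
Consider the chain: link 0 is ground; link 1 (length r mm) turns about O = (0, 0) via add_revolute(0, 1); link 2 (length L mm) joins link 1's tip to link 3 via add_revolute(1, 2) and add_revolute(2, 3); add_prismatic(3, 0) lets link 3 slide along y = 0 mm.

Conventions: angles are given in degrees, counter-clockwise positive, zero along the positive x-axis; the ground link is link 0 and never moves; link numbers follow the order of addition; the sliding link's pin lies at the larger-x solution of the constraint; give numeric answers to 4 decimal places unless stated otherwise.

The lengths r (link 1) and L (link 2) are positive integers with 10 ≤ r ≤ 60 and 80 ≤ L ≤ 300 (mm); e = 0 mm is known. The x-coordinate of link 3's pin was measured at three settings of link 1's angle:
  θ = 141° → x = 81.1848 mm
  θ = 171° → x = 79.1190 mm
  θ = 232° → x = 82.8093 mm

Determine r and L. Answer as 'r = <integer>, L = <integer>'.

constraint per measurement: (x − r cos θ)² + (r sin θ − e)² = L²
subtracting the θ₁ and θ₂ equations cancels the r² and L² terms:
r = (x₁² − x₂²) / (2[(x₁cos θ₁ + e sin θ₁) − (x₂cos θ₂ + e sin θ₂)]) = 11.0000 → r = 11
L² = (x₁ − r cos θ₁)² + (r sin θ₁ − e)² = 8100.0054 → L = 90.0000 → L = 90
check at θ₃=232°: x = 82.8093 (printed 82.8093) ✓

r = 11, L = 90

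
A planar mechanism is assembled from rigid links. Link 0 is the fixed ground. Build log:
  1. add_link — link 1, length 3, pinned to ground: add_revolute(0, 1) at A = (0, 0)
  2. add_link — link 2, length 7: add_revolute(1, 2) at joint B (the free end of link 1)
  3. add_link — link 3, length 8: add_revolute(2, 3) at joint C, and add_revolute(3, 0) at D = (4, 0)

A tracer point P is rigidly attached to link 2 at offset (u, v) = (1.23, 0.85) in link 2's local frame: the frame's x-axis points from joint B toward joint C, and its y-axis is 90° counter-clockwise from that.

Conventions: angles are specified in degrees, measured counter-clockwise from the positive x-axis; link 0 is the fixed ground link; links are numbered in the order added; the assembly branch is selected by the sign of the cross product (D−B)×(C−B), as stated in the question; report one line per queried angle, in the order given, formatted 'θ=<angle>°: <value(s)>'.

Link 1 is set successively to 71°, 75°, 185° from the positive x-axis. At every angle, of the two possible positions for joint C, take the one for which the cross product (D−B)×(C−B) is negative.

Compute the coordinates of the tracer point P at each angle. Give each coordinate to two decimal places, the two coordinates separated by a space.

A=(0,0), D=(4.00,0)
θ=71°: B = A + 3.00·(cos71°, sin71°) = (0.9767, 2.8366)
θ=71°: |BD| = 4.1456
θ=71°: circle(B,7.00) ∩ circle(D,8.00): a=0.2637, h=6.9950
θ=71°:   candidates: C₊=(5.9552,7.7574) cross=28.999; C₋=(-3.6172,-2.4451) cross=-28.999
θ=71°:   branch - wants cross < 0 → take C=(-3.6172,-2.4451) (cross=-28.999)
θ=71°: ex = (C−B)/|BC| = (-0.6563,-0.7545); ey = (0.7545,-0.6563)
θ=71°: P = B + 1.23·ex + 0.85·ey = (0.8108,1.3507)
θ=75°: B = A + 3.00·(cos75°, sin75°) = (0.7765, 2.8978)
θ=75°: |BD| = 4.3346
θ=75°: circle(B,7.00) ∩ circle(D,8.00): a=0.4370, h=6.9863
θ=75°:   candidates: C₊=(5.7720,7.8013) cross=30.283; C₋=(-3.5691,-2.5900) cross=-30.283
θ=75°:   branch - wants cross < 0 → take C=(-3.5691,-2.5900) (cross=-30.283)
θ=75°: ex = (C−B)/|BC| = (-0.6208,-0.7840); ey = (0.7840,-0.6208)
θ=75°: P = B + 1.23·ex + 0.85·ey = (0.6792,1.4058)
θ=185°: B = A + 3.00·(cos185°, sin185°) = (-2.9886, -0.2615)
θ=185°: |BD| = 6.9935
θ=185°: circle(B,7.00) ∩ circle(D,8.00): a=2.4243, h=6.5668
θ=185°:   candidates: C₊=(-0.8115,6.3914) cross=45.925; C₋=(-0.3205,-6.7330) cross=-45.925
θ=185°:   branch - wants cross < 0 → take C=(-0.3205,-6.7330) (cross=-45.925)
θ=185°: ex = (C−B)/|BC| = (0.3812,-0.9245); ey = (0.9245,0.3812)
θ=185°: P = B + 1.23·ex + 0.85·ey = (-1.7339,-1.0746)

θ=71°: 0.81 1.35
θ=75°: 0.68 1.41
θ=185°: -1.73 -1.07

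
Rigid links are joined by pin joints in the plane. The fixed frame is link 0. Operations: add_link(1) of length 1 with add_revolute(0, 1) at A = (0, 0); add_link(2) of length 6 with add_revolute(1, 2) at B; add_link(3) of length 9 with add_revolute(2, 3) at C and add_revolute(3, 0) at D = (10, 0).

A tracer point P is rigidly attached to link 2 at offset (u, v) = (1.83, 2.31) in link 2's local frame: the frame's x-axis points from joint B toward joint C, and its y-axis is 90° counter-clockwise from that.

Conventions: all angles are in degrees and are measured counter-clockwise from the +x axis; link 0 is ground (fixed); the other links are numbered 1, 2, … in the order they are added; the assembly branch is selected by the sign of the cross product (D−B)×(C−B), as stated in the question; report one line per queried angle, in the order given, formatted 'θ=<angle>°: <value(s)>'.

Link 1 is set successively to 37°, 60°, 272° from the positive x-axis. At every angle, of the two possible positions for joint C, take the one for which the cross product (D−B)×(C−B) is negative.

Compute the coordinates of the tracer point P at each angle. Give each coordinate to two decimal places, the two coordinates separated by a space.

A=(0,0), D=(10.00,0)
θ=37°: B = A + 1.00·(cos37°, sin37°) = (0.7986, 0.6018)
θ=37°: |BD| = 9.2210
θ=37°: circle(B,6.00) ∩ circle(D,9.00): a=2.1704, h=5.5937
θ=37°:   candidates: C₊=(3.3295,6.0419) cross=51.579; C₋=(2.5994,-5.1216) cross=-51.579
θ=37°:   branch - wants cross < 0 → take C=(2.5994,-5.1216) (cross=-51.579)
θ=37°: ex = (C−B)/|BC| = (0.3001,-0.9539); ey = (0.9539,0.3001)
θ=37°: P = B + 1.83·ex + 2.31·ey = (3.5514,-0.4505)
θ=60°: B = A + 1.00·(cos60°, sin60°) = (0.5000, 0.8660)
θ=60°: |BD| = 9.5394
θ=60°: circle(B,6.00) ∩ circle(D,9.00): a=2.4111, h=5.4943
θ=60°:   candidates: C₊=(3.3999,6.1187) cross=52.412; C₋=(2.4023,-4.8244) cross=-52.412
θ=60°:   branch - wants cross < 0 → take C=(2.4023,-4.8244) (cross=-52.412)
θ=60°: ex = (C−B)/|BC| = (0.3171,-0.9484); ey = (0.9484,0.3171)
θ=60°: P = B + 1.83·ex + 2.31·ey = (3.2710,-0.1372)
θ=272°: B = A + 1.00·(cos272°, sin272°) = (0.0349, -0.9994)
θ=272°: |BD| = 10.0151
θ=272°: circle(B,6.00) ∩ circle(D,9.00): a=2.7609, h=5.3270
θ=272°:   candidates: C₊=(2.2505,4.5766) cross=53.351; C₋=(3.3136,-6.0243) cross=-53.351
θ=272°:   branch - wants cross < 0 → take C=(3.3136,-6.0243) (cross=-53.351)
θ=272°: ex = (C−B)/|BC| = (0.5465,-0.8375); ey = (0.8375,0.5465)
θ=272°: P = B + 1.83·ex + 2.31·ey = (2.9695,-1.2697)

θ=37°: 3.55 -0.45
θ=60°: 3.27 -0.14
θ=272°: 2.97 -1.27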